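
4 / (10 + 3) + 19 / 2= 255 / 26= 9.81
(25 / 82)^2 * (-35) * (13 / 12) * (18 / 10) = -170625 / 26896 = -6.34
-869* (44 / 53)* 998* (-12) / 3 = 152638112 / 53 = 2879964.38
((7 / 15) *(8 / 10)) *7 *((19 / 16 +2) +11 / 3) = 16121 / 900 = 17.91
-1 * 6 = -6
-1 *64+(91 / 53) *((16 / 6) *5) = -6536 / 159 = -41.11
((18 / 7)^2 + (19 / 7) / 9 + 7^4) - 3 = 1060567 / 441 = 2404.91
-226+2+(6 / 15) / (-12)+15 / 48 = -53693 / 240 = -223.72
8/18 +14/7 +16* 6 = 886/9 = 98.44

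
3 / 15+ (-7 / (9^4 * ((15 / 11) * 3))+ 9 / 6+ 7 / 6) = 846292 / 295245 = 2.87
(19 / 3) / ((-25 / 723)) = -4579 / 25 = -183.16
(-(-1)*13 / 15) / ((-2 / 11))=-4.77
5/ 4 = 1.25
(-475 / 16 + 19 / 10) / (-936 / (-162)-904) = 20007 / 646720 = 0.03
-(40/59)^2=-1600/3481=-0.46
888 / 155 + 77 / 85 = 17483 / 2635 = 6.63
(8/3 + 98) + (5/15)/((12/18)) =607/6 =101.17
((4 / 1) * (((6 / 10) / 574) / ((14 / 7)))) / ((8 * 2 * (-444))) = -1 / 3398080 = -0.00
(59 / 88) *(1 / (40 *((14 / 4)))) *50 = 0.24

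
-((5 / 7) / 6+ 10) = -425 / 42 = -10.12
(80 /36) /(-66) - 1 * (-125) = 37115 /297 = 124.97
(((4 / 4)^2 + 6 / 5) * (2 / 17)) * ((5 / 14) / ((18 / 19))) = 209 / 2142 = 0.10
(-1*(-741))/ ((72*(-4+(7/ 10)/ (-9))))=-3705/ 1468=-2.52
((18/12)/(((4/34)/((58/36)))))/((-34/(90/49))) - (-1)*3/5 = -0.51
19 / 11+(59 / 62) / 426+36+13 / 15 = 18689039 / 484220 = 38.60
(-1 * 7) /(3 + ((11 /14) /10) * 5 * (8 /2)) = -49 /32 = -1.53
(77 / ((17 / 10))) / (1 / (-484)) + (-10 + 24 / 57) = -7084014 / 323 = -21931.93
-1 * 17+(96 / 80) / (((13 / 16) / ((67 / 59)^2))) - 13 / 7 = -16.95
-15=-15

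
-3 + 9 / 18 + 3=1 / 2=0.50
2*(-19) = -38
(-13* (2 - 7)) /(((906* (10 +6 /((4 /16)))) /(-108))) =-585 /2567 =-0.23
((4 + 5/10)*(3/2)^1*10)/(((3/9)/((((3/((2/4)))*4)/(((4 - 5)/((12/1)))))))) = -58320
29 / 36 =0.81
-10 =-10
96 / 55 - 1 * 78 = -76.25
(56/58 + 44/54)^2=1943236/613089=3.17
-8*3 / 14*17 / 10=-102 / 35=-2.91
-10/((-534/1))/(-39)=-5/10413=-0.00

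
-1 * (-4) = 4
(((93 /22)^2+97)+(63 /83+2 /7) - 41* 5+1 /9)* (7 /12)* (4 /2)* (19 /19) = -225179371 /2169288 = -103.80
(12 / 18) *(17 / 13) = 34 / 39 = 0.87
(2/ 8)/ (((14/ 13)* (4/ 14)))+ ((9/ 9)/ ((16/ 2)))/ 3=41/ 48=0.85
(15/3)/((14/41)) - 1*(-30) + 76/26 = 8657/182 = 47.57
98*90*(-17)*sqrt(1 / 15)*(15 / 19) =-149940*sqrt(15) / 19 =-30563.95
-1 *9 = -9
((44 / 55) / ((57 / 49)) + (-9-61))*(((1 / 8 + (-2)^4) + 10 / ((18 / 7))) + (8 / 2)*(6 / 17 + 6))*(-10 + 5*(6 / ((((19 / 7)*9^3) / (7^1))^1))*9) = 7494569992 / 263169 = 28478.16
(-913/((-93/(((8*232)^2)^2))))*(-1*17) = -184175385028591616/93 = -1980380484178404.47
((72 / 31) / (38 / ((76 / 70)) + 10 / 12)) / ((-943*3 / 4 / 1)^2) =768 / 5926844585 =0.00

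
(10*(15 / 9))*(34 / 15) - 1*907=-7823 / 9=-869.22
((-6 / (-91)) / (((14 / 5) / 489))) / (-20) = -1467 / 2548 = -0.58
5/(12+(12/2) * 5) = 5/42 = 0.12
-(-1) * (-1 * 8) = -8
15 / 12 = 5 / 4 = 1.25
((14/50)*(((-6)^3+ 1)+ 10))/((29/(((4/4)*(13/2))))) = -3731/290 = -12.87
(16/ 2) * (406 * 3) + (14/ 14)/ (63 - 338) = 2679599/ 275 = 9744.00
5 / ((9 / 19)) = 95 / 9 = 10.56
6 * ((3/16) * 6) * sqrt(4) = 27/2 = 13.50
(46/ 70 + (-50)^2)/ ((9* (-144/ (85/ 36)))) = -1487891/ 326592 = -4.56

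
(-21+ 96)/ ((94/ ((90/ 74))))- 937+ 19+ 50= -3015529/ 3478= -867.03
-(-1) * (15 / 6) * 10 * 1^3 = 25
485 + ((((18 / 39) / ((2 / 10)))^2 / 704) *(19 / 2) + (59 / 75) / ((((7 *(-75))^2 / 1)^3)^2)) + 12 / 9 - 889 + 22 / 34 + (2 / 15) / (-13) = -13366936086665664009735089242458343446192911 / 33254559065201570824098587036132812500000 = -401.96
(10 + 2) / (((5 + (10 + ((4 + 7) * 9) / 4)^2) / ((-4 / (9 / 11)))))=-2816 / 58203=-0.05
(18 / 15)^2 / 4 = 9 / 25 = 0.36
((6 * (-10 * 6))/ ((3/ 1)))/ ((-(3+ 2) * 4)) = 6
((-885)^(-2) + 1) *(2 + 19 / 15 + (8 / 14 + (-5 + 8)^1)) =562356268 / 82238625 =6.84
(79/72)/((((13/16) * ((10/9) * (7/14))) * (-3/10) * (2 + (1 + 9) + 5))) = -316/663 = -0.48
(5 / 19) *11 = 55 / 19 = 2.89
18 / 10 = 9 / 5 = 1.80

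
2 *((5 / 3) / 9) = 10 / 27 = 0.37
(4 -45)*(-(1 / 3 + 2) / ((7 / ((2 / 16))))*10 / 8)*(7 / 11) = 1435 / 1056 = 1.36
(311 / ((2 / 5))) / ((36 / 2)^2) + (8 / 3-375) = -239717 / 648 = -369.93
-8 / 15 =-0.53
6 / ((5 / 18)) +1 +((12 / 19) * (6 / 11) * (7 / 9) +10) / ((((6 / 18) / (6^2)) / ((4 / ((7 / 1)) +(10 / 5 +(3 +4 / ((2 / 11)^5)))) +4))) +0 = 22335079.40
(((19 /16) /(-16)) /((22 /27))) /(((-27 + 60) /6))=-513 /30976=-0.02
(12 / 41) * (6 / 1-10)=-48 / 41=-1.17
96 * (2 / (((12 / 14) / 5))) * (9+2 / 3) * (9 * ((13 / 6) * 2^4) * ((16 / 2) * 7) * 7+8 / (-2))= 3972304000 / 3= 1324101333.33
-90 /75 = -1.20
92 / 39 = 2.36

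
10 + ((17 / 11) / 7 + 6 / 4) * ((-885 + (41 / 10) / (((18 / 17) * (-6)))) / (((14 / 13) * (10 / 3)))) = -643503233 / 1552320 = -414.54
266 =266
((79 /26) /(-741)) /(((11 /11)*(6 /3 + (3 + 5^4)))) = -79 /12137580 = -0.00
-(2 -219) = 217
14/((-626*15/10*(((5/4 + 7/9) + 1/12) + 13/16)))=-672/131773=-0.01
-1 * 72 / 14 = -36 / 7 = -5.14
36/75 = 12/25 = 0.48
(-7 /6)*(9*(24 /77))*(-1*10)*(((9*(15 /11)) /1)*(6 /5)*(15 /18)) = 48600 /121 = 401.65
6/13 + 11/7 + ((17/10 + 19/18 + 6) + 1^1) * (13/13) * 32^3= 1309057157/4095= 319672.08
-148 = -148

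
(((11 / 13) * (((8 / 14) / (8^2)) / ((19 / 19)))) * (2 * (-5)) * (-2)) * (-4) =-55 / 91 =-0.60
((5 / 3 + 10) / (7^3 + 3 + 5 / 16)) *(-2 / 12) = -280 / 49869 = -0.01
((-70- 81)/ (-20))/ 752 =151/ 15040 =0.01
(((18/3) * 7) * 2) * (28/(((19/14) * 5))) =32928/95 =346.61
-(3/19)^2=-9/361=-0.02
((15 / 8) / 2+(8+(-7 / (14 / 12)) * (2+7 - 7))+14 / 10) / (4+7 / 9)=-1197 / 3440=-0.35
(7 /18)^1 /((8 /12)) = 7 /12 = 0.58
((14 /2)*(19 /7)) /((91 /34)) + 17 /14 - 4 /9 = 7.87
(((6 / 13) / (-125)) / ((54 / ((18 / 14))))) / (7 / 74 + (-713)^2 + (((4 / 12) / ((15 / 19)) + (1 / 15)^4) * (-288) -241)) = -3330 / 19242650791637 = -0.00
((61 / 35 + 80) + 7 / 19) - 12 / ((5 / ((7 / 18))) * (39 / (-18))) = 713576 / 8645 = 82.54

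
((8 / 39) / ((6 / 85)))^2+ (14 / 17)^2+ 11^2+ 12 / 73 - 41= 25785895504 / 288796833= 89.29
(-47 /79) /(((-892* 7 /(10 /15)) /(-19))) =-893 /739914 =-0.00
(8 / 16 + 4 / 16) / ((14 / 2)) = 3 / 28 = 0.11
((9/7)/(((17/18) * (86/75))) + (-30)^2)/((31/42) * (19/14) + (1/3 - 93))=-387355500/39400169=-9.83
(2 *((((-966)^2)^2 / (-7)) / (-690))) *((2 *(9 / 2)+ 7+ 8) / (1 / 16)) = 692297238528 / 5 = 138459447705.60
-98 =-98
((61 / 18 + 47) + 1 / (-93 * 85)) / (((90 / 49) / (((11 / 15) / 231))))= 16729573 / 192091500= 0.09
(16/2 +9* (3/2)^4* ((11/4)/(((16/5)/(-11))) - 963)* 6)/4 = -136108223/2048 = -66459.09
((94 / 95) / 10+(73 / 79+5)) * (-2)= -452026 / 37525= -12.05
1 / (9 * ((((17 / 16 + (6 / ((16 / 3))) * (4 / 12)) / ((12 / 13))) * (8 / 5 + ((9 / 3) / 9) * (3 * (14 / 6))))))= 320 / 17641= 0.02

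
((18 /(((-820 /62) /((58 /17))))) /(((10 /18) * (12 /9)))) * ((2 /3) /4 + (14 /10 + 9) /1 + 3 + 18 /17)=-543156921 /5924500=-91.68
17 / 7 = 2.43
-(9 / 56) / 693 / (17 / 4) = -1 / 18326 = -0.00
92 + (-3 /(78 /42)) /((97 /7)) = 115865 /1261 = 91.88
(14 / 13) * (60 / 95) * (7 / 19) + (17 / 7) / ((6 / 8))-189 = -18282697 / 98553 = -185.51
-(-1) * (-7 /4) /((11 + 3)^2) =-1 /112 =-0.01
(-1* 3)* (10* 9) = -270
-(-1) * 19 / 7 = 19 / 7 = 2.71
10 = 10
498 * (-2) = -996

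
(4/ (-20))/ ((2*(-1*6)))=1/ 60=0.02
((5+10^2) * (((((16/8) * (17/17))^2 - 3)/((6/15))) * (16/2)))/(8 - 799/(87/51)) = -60900/13351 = -4.56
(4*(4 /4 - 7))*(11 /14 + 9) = -1644 /7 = -234.86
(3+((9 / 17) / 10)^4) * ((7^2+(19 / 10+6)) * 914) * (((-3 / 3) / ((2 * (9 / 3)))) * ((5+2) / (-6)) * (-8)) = -1520279114355197 / 6264075000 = -242698.10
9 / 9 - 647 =-646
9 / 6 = 3 / 2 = 1.50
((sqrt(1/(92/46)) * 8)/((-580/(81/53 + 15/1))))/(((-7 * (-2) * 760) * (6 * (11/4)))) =-73 * sqrt(2)/112431550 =-0.00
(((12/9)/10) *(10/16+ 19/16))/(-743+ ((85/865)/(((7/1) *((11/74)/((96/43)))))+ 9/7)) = -16611287/50968248000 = -0.00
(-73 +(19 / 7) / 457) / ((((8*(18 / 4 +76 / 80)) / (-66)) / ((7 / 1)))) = 38528820 / 49813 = 773.47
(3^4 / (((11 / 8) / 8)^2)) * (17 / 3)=1880064 / 121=15537.72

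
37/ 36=1.03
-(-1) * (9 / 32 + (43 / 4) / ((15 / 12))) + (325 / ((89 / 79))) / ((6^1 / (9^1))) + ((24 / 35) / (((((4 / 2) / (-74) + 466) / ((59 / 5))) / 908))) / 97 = 122739889034061 / 277837565600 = 441.77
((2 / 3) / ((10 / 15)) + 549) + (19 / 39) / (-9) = 193031 / 351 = 549.95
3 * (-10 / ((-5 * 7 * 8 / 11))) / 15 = 11 / 140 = 0.08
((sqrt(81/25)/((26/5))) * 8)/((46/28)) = 504/299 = 1.69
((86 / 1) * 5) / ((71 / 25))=10750 / 71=151.41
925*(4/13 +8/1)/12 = 8325/13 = 640.38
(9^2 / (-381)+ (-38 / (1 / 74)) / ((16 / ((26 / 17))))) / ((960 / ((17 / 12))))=-1161571 / 2926080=-0.40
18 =18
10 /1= 10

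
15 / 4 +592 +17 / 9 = 21515 / 36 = 597.64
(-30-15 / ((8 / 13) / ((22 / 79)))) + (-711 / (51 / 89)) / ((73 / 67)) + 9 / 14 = -3225288645 / 2745092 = -1174.93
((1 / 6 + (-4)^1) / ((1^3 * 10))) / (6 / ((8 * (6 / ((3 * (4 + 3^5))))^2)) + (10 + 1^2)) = -92 / 2748045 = -0.00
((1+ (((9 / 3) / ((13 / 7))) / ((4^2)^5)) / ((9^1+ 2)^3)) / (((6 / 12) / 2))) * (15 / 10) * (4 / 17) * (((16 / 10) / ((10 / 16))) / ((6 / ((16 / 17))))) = 18143510549 / 32003628800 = 0.57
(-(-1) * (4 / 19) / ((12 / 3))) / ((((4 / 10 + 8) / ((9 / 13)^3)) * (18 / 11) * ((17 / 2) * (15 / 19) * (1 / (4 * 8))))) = 1584 / 261443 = 0.01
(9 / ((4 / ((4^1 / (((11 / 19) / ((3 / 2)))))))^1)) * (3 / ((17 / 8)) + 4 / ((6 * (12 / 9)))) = 33345 / 748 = 44.58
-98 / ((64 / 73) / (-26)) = 46501 / 16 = 2906.31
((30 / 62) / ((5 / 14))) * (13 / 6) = 91 / 31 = 2.94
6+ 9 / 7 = 51 / 7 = 7.29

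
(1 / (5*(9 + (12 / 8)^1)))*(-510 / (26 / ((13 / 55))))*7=-34 / 55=-0.62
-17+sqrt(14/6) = -17+sqrt(21)/3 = -15.47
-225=-225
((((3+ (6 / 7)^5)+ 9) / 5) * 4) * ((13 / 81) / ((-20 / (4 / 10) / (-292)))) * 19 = 2014279072 / 11344725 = 177.55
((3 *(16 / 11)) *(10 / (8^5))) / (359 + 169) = 5 / 1982464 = 0.00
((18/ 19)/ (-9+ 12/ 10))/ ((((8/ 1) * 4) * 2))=-15/ 7904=-0.00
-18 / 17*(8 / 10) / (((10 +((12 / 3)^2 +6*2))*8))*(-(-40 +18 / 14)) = -2439 / 22610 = -0.11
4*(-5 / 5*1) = -4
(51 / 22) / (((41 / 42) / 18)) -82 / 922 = 8868667 / 207911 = 42.66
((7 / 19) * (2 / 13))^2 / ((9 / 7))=1372 / 549081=0.00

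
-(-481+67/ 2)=895/ 2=447.50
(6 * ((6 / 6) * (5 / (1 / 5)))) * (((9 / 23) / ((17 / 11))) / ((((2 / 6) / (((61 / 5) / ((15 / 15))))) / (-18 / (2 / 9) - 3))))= -45654840 / 391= -116764.30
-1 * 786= -786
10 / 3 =3.33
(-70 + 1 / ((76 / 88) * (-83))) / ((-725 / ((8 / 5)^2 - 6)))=-9495432 / 28583125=-0.33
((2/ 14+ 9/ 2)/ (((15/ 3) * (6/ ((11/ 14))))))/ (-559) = -11/ 50568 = -0.00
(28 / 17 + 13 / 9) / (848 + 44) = 0.00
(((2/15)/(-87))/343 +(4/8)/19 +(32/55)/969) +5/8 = 436540997/669632040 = 0.65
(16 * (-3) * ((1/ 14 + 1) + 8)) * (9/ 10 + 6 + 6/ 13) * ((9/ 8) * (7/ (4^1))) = -3281553/ 520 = -6310.68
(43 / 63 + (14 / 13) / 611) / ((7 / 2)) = 684862 / 3502863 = 0.20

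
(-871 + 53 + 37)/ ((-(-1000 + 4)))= -781/ 996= -0.78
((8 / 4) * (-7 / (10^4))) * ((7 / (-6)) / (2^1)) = 0.00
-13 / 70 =-0.19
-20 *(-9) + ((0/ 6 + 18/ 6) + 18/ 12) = 369/ 2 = 184.50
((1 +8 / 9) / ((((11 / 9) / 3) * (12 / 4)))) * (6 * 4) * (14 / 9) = 1904 / 33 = 57.70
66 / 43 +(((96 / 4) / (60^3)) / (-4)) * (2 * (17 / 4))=4751269 / 3096000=1.53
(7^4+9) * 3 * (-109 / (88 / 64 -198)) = 6304560 / 1573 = 4007.98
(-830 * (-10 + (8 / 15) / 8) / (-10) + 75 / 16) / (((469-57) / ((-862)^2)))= -36547919467 / 24720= -1478475.71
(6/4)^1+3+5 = 19/2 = 9.50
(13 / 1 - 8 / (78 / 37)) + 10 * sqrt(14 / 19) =10 * sqrt(266) / 19 + 359 / 39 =17.79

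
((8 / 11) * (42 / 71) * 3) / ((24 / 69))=2898 / 781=3.71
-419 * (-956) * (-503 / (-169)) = 201483692 / 169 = 1192211.20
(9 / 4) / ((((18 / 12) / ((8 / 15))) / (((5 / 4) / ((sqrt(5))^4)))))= 1 / 25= 0.04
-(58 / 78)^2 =-841 / 1521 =-0.55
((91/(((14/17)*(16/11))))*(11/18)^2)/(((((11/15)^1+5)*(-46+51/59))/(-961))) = 83390337745/791486208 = 105.36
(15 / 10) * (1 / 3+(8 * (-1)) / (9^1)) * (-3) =5 / 2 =2.50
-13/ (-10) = 13/ 10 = 1.30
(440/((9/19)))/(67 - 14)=8360/477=17.53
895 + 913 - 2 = 1806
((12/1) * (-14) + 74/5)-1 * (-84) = -346/5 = -69.20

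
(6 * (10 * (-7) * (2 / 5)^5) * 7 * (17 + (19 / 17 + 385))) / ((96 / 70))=-18804632 / 2125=-8849.24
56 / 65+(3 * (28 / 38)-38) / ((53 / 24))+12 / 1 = -218948 / 65455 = -3.35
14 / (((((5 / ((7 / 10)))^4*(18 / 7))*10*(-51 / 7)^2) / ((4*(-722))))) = -2081093161 / 182882812500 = -0.01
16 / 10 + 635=3183 / 5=636.60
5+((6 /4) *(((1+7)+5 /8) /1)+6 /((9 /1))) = 893 /48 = 18.60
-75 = -75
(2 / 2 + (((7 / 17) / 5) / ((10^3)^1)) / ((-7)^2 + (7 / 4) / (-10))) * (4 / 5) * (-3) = -2371504 / 988125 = -2.40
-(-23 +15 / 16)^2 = -124609 / 256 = -486.75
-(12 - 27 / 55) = -633 / 55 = -11.51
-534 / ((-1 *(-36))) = -89 / 6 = -14.83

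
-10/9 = -1.11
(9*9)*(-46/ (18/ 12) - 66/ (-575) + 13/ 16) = -2408.89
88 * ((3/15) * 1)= 17.60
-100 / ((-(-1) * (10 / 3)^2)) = -9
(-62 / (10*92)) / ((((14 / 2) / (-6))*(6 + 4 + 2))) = 31 / 6440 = 0.00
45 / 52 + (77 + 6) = 83.87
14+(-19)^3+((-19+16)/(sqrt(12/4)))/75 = -6845 -sqrt(3)/75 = -6845.02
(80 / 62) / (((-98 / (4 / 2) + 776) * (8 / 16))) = 80 / 22537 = 0.00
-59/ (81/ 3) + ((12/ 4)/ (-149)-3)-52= -57.21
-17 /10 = -1.70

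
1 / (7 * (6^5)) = 1 / 54432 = 0.00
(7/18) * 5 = 35/18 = 1.94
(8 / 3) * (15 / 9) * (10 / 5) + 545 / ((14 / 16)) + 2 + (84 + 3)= 720.75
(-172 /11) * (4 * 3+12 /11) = -24768 /121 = -204.69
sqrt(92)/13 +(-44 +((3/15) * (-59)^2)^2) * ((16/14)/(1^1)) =2 * sqrt(23)/13 +96930088/175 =553886.95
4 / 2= 2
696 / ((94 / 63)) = 21924 / 47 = 466.47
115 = 115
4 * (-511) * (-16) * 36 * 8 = 9418752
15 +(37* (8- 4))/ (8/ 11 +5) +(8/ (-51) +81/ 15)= 246782/ 5355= 46.08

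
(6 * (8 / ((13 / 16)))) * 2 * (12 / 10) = 141.78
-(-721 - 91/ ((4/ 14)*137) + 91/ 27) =5326223/ 7398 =719.95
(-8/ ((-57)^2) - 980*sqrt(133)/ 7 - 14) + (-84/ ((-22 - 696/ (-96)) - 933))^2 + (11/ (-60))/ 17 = -140*sqrt(133) - 13079240293009/ 933871831380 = -1628.56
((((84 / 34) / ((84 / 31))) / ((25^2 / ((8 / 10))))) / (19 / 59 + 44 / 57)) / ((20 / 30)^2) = 938277 / 390893750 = 0.00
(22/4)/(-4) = -11/8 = -1.38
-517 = -517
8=8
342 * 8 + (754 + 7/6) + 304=22771/6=3795.17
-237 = -237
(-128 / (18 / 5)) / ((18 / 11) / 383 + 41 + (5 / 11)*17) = -674080 / 923877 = -0.73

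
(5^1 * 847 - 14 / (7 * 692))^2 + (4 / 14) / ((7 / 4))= 105209393766297 / 5866084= 17935200.68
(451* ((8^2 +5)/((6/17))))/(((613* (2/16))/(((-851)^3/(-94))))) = 217356171176782/28811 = 7544207808.71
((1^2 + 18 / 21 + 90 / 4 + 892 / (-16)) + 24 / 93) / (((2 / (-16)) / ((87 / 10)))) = 470235 / 217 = 2166.98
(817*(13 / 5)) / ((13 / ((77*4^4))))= 16104704 / 5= 3220940.80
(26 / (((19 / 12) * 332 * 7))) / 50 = 0.00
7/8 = 0.88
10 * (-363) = -3630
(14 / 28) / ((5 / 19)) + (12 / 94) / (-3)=1.86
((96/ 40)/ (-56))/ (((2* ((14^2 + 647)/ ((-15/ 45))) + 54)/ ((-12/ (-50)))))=1/ 486500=0.00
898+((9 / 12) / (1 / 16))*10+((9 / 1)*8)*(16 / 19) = 20494 / 19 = 1078.63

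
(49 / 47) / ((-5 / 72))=-3528 / 235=-15.01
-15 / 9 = -5 / 3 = -1.67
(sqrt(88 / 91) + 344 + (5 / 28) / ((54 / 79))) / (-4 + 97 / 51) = -8848891 / 53928 - 102 * sqrt(2002) / 9737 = -164.56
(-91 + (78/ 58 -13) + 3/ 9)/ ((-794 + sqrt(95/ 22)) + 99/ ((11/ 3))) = 8902 *sqrt(2090)/ 1125976881 + 150212348/ 1125976881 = 0.13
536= 536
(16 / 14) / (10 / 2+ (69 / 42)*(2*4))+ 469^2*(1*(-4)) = -111740180 / 127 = -879843.94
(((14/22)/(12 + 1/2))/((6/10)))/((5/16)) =224/825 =0.27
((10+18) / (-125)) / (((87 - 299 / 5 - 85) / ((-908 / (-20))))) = 0.18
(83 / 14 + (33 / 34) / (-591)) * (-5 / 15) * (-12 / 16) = 138945 / 93772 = 1.48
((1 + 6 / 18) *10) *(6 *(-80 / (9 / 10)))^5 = -419430400000000000 / 729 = -575350342935528.12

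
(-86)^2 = 7396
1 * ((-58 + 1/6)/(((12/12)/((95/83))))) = -66.19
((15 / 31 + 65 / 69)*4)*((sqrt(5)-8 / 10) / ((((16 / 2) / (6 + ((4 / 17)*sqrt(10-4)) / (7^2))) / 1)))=610*(-4 + 5*sqrt(5))*(2*sqrt(6) + 2499) / 1781787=6.16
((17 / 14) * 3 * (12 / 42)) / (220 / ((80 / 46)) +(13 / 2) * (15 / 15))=51 / 6517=0.01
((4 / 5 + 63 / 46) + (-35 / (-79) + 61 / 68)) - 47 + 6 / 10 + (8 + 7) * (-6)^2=307104407 / 617780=497.11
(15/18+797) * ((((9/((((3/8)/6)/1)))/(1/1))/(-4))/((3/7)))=-67018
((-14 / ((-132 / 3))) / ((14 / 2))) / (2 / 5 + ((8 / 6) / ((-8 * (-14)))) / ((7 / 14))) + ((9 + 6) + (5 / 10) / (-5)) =146921 / 9790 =15.01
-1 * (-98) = 98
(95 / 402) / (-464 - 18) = -95 / 193764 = -0.00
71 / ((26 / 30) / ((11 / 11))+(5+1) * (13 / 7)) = 5.91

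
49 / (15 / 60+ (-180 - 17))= -196 / 787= -0.25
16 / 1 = 16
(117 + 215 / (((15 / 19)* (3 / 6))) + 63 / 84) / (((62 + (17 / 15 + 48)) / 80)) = 794900 / 1667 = 476.84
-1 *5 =-5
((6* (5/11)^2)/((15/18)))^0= 1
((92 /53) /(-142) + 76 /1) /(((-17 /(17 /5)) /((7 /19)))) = -2001594 /357485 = -5.60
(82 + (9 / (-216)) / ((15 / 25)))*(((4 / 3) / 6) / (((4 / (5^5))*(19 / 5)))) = 92171875 / 24624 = 3743.17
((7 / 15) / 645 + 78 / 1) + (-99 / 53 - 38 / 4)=68335267 / 1025550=66.63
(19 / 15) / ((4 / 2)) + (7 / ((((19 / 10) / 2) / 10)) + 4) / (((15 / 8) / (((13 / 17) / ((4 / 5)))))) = 40.24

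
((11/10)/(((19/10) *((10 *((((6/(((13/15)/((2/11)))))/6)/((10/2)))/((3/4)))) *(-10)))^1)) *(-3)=4719/15200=0.31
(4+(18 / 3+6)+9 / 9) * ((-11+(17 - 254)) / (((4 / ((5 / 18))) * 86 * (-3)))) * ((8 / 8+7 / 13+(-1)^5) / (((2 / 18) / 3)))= 18445 / 1118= 16.50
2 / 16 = 1 / 8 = 0.12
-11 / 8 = -1.38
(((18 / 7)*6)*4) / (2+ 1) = 144 / 7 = 20.57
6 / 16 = 3 / 8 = 0.38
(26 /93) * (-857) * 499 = -11118718 /93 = -119556.11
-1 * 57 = -57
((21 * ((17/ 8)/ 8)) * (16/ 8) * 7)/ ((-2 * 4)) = -2499/ 256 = -9.76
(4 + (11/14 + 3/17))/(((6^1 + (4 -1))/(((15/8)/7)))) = 5905/39984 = 0.15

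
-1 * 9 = -9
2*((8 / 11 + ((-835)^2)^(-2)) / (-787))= -7777963210022 / 4208364219310625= -0.00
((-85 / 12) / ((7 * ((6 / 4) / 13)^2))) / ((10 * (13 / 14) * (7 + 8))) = -221 / 405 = -0.55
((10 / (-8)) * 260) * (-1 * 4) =1300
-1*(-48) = 48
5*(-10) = -50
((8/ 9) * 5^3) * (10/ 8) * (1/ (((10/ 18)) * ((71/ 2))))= 500/ 71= 7.04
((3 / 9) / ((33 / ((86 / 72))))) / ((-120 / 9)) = -43 / 47520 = -0.00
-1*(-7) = 7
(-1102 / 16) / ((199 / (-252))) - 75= 4863 / 398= 12.22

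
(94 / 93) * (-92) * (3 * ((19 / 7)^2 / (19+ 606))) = -3121928 / 949375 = -3.29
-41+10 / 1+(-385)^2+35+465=148694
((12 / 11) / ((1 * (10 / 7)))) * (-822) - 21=-35679 / 55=-648.71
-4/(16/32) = -8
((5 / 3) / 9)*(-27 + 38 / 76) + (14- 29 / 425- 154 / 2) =-1560041 / 22950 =-67.98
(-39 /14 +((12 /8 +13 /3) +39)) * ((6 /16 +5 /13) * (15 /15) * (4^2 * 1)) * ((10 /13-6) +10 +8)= 23159324 /3549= 6525.59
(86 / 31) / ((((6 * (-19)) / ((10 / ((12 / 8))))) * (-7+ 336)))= -860 / 1744029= -0.00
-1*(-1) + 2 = 3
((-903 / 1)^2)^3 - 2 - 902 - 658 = 542158788145461367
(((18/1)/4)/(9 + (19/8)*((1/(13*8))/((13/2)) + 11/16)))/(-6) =-5408/76695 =-0.07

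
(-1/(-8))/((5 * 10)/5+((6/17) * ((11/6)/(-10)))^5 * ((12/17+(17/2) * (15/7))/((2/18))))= 4224074575000/337919439086123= 0.01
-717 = -717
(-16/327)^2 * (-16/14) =-2048/748503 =-0.00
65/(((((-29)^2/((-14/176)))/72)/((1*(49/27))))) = -22295/27753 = -0.80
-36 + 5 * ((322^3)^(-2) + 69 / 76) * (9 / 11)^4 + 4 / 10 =-52038635792740227792373 / 1550349366361518726080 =-33.57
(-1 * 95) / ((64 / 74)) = -3515 / 32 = -109.84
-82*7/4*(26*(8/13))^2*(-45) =1653120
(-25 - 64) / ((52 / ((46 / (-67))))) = 1.18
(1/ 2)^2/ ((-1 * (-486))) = 1/ 1944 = 0.00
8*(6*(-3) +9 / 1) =-72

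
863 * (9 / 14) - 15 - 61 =6703 / 14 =478.79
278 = 278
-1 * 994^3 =-982107784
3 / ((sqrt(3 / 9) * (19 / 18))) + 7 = 11.92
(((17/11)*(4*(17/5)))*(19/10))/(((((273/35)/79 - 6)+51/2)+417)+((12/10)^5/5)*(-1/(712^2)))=2147526668125/23478605105802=0.09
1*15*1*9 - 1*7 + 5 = 133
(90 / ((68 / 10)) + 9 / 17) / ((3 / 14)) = 1092 / 17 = 64.24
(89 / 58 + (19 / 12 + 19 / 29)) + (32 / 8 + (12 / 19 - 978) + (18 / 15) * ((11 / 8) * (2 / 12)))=-969.32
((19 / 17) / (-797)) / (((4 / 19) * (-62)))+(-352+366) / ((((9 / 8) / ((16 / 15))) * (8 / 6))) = 1505364341 / 151206840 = 9.96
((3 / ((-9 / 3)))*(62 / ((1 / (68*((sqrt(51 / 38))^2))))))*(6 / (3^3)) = -71672 / 57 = -1257.40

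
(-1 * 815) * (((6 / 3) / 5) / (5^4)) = -326 / 625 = -0.52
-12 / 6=-2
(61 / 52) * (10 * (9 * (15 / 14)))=41175 / 364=113.12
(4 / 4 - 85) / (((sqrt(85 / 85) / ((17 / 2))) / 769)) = -549066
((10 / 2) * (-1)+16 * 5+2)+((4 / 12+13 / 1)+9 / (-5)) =1328 / 15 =88.53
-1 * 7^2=-49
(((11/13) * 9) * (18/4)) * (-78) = -2673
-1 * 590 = -590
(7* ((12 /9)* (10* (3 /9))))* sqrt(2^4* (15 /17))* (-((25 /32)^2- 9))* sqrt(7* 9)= 300685* sqrt(1785) /1632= 7784.14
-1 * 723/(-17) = 723/17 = 42.53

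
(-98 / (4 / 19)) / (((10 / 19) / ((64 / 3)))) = -18868.27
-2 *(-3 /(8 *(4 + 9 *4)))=3 /160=0.02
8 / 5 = 1.60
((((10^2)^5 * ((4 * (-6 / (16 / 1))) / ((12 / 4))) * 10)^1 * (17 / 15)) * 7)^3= -1685159000000000000000000000000000000 / 27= -62413296296296296296296300000000000.00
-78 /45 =-26 /15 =-1.73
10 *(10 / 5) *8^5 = 655360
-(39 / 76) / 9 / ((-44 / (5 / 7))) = 65 / 70224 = 0.00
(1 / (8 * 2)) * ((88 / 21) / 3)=11 / 126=0.09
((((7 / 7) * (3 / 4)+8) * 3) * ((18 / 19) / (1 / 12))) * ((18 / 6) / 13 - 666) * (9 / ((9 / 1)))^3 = -49073850 / 247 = -198679.55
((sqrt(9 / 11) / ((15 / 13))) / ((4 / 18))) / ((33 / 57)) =2223*sqrt(11) / 1210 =6.09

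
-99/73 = -1.36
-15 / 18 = -5 / 6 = -0.83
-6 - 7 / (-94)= -557 / 94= -5.93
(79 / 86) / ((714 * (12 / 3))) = 79 / 245616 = 0.00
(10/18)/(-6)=-5/54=-0.09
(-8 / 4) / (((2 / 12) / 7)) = -84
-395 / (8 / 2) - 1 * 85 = -735 / 4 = -183.75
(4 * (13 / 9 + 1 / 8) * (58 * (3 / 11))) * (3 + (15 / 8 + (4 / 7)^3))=45514253 / 90552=502.63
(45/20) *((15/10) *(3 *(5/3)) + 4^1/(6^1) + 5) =237/8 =29.62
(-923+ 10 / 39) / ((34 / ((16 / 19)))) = -287896 / 12597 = -22.85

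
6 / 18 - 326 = -977 / 3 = -325.67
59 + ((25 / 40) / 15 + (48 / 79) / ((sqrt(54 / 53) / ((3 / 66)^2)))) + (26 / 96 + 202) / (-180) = 2 * sqrt(318) / 28677 + 500411 / 8640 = 57.92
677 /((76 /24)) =4062 /19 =213.79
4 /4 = 1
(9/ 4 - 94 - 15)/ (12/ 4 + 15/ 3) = -427/ 32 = -13.34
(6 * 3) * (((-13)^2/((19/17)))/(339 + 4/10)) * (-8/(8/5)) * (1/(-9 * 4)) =71825/64486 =1.11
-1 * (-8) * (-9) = -72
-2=-2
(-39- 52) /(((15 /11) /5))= -1001 /3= -333.67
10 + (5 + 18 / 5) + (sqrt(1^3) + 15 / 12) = 417 / 20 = 20.85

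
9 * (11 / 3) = 33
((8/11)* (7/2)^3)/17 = 343/187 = 1.83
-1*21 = -21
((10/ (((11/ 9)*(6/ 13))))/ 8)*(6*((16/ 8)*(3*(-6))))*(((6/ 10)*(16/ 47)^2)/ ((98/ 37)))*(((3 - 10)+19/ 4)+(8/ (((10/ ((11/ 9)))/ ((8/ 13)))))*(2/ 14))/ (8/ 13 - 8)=-153450063/ 41672785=-3.68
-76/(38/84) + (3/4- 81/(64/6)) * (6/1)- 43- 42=-4705/16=-294.06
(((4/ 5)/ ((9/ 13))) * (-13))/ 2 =-338/ 45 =-7.51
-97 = -97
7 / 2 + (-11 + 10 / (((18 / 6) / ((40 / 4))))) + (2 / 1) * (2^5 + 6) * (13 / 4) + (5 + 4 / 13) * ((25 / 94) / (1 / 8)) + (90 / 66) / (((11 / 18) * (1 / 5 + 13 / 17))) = 5209479677 / 18187026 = 286.44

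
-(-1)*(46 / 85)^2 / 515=2116 / 3720875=0.00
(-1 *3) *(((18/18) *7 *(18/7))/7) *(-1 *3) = 162/7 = 23.14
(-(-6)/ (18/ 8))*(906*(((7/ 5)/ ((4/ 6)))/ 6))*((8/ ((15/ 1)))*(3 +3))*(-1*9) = -608832/ 25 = -24353.28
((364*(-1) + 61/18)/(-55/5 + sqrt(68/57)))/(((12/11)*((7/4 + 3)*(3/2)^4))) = 1142416*sqrt(969)/283765437 + 6283288/4978341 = 1.39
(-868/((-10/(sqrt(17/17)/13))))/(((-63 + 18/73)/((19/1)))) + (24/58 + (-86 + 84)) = -3.61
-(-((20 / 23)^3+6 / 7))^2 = -16641516004 / 7253758561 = -2.29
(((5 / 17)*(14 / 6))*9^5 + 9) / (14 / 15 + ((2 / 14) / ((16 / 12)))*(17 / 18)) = 578808720 / 14773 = 39180.17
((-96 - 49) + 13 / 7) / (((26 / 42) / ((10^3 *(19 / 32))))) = -3569625 / 26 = -137293.27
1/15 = 0.07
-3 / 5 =-0.60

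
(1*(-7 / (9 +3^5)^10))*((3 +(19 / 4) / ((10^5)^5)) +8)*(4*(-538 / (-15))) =-487078189300411522633744877 / 45536784203714317516800000000000000000000000000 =-0.00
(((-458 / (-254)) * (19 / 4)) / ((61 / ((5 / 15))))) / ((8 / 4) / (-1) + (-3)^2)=0.01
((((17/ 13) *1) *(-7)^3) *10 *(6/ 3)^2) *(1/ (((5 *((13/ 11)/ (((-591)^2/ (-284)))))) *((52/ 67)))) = 1501016585607/ 311974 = 4811351.54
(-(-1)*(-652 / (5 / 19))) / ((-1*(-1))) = -12388 / 5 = -2477.60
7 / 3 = 2.33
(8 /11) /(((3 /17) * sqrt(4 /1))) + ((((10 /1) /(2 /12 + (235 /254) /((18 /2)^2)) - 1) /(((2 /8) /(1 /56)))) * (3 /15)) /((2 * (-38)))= 47100719 /22973280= 2.05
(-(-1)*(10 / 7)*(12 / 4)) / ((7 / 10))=6.12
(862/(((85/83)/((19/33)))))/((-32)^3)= -679687/45957120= -0.01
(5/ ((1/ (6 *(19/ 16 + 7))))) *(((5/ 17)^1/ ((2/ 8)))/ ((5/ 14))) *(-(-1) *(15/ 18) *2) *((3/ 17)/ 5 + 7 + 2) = 3521280/ 289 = 12184.36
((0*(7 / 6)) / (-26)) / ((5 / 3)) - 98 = -98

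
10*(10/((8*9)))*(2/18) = 25/162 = 0.15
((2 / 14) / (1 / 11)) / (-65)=-11 / 455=-0.02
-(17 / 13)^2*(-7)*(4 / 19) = 8092 / 3211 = 2.52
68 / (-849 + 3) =-34 / 423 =-0.08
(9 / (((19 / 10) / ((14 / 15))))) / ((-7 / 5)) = -60 / 19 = -3.16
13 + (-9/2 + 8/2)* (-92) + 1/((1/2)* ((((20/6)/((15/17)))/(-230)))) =-1067/17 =-62.76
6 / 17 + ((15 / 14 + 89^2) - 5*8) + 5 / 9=16885343 / 2142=7882.98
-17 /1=-17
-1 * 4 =-4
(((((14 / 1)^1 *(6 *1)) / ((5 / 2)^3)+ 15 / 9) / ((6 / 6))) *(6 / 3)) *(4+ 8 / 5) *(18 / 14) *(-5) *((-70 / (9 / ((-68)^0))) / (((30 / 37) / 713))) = 3901644376 / 1125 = 3468128.33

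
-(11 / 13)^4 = -14641 / 28561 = -0.51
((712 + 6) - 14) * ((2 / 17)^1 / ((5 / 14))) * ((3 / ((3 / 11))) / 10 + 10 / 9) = 1961344 / 3825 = 512.77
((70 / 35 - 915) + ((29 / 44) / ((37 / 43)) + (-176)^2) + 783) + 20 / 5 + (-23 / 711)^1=35709970973 / 1157508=30850.73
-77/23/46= -77/1058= -0.07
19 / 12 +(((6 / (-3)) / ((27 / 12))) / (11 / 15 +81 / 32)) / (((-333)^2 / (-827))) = 3305732437 / 2085156756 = 1.59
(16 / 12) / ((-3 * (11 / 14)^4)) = -1.17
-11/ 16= -0.69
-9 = -9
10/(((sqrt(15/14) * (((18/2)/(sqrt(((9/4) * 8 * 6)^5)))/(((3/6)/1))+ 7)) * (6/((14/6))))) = -3024 * sqrt(70)/2222131967+ 82301184 * sqrt(210)/2222131967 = 0.54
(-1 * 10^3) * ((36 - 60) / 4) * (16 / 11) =8727.27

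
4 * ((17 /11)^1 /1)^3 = 19652 /1331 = 14.76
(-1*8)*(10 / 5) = -16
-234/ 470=-117/ 235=-0.50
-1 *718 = -718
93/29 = 3.21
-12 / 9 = -4 / 3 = -1.33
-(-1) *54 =54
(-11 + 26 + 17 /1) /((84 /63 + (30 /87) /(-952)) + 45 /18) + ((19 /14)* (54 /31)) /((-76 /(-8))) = 296136402 /34444627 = 8.60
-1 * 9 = -9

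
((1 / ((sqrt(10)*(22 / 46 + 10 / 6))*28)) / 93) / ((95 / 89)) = 2047*sqrt(10) / 122040800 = 0.00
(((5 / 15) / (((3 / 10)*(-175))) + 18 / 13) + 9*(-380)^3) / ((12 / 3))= -505576888589 / 4095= -123461999.66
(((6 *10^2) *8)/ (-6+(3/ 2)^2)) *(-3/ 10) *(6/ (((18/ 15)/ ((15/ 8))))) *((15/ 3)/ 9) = 2000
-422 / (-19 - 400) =422 / 419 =1.01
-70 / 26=-35 / 13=-2.69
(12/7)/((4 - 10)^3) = -1/126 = -0.01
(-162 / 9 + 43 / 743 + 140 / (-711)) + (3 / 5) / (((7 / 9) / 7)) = -33648434 / 2641365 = -12.74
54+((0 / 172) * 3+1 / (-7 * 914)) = 345491 / 6398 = 54.00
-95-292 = -387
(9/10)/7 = 9/70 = 0.13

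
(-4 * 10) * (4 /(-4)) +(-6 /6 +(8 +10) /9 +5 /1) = 46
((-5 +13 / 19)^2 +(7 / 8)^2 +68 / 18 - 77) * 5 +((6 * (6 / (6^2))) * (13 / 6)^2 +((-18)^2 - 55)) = 4.54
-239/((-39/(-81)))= -6453/13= -496.38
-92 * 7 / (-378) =46 / 27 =1.70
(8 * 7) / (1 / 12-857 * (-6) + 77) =96 / 8947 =0.01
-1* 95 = -95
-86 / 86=-1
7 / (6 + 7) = 7 / 13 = 0.54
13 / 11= 1.18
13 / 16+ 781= 12509 / 16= 781.81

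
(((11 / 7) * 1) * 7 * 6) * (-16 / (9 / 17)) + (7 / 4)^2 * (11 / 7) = -95513 / 48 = -1989.85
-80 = -80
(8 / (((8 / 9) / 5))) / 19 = 45 / 19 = 2.37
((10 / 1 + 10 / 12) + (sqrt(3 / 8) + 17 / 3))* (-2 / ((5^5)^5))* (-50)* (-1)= -66 / 11920928955078125- sqrt(6) / 11920928955078125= -0.00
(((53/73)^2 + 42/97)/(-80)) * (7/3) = -3474037/124059120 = -0.03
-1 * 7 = -7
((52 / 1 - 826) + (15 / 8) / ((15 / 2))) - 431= -4819 / 4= -1204.75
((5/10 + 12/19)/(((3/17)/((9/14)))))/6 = 731/1064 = 0.69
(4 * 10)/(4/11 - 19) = -88/41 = -2.15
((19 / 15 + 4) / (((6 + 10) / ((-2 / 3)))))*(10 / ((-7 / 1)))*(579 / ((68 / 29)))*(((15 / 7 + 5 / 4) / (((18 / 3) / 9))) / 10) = 8401097 / 213248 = 39.40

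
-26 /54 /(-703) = 13 /18981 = 0.00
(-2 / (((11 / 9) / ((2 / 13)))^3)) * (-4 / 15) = 15552 / 14621035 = 0.00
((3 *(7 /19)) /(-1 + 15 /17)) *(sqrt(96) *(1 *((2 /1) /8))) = -357 *sqrt(6) /38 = -23.01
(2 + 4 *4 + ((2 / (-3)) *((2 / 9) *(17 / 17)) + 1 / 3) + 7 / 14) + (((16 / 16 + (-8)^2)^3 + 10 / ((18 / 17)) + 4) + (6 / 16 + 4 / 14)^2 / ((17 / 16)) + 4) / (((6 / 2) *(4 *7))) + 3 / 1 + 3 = 922019081 / 279888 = 3294.24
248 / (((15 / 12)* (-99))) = -992 / 495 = -2.00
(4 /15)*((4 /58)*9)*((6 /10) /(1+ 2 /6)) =54 /725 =0.07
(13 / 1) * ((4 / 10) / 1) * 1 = 26 / 5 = 5.20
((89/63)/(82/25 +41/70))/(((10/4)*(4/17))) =7565/12177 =0.62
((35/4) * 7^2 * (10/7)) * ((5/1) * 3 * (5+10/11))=1194375/22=54289.77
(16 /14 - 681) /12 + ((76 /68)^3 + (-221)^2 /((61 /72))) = 1449861784513 /25174212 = 57593.13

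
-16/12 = -4/3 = -1.33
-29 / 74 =-0.39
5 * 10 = 50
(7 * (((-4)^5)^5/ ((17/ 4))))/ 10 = -15762598695796736/ 85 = -185442337597608.66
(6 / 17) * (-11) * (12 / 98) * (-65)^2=-1673100 / 833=-2008.52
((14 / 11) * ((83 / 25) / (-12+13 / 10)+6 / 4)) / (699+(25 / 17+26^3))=151487 / 1828469500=0.00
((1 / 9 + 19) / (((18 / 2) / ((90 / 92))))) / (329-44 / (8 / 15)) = 860 / 102051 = 0.01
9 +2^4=25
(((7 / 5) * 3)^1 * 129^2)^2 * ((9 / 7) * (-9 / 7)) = -201876780249 / 25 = -8075071209.96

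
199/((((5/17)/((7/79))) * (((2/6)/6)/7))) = 2983806/395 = 7553.94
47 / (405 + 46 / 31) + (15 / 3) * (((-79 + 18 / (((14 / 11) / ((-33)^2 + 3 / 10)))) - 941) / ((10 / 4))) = 12689346202 / 441035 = 28771.74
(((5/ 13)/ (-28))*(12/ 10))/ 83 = -3/ 15106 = -0.00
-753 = -753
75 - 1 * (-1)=76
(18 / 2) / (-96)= -3 / 32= -0.09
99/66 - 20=-18.50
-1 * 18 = -18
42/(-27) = -1.56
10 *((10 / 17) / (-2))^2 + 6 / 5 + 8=14544 / 1445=10.07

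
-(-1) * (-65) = -65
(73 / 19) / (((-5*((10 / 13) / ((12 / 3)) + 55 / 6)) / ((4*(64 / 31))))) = -9984 / 14725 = -0.68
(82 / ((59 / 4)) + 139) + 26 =10063 / 59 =170.56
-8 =-8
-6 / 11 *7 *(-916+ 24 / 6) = 38304 / 11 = 3482.18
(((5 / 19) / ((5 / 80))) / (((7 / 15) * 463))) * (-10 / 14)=-6000 / 431053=-0.01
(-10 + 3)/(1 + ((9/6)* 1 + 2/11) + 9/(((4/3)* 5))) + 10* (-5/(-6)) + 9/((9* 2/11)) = 64381/5322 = 12.10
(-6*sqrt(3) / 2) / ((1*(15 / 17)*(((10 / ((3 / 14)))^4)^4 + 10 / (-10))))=-43046721*sqrt(3) / 6405745111204032752941176457927435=-0.00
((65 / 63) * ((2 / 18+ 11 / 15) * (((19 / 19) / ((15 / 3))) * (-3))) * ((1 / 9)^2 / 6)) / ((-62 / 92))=11362 / 7118685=0.00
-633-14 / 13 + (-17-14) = -8646 / 13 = -665.08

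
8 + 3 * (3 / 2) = 25 / 2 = 12.50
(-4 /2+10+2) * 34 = 340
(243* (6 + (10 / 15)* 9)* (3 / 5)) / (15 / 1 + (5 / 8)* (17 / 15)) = 111.38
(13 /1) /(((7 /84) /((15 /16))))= 585 /4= 146.25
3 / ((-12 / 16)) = -4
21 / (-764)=-21 / 764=-0.03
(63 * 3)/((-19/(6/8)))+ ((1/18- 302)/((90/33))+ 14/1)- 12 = -59597/513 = -116.17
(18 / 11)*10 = 16.36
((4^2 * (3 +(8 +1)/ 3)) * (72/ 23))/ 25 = 6912/ 575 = 12.02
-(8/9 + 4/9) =-4/3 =-1.33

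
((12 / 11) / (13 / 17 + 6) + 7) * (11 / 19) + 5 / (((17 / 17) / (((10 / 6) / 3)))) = 136156 / 19665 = 6.92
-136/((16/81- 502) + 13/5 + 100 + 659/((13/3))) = 179010/325279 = 0.55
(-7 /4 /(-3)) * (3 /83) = 7 /332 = 0.02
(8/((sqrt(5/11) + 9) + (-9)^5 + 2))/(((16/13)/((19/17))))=-80203123/651785777943-247 * sqrt(55)/1303571555886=-0.00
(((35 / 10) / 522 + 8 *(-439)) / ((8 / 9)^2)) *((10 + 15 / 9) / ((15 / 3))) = -76996941 / 7424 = -10371.36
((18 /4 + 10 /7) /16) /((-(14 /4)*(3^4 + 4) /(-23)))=1909 /66640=0.03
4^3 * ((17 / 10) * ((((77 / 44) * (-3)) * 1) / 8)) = -357 / 5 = -71.40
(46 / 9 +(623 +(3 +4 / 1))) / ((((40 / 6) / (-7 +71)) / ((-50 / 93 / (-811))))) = 914560 / 226269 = 4.04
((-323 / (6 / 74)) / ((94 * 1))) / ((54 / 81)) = -11951 / 188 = -63.57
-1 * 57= -57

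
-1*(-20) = 20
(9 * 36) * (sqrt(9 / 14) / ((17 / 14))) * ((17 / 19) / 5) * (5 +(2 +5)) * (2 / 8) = 2916 * sqrt(14) / 95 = 114.85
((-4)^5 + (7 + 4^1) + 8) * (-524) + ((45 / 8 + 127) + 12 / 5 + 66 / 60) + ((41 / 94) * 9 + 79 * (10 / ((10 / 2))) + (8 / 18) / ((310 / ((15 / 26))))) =239528515459 / 454584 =526918.05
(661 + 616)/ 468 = 1277/ 468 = 2.73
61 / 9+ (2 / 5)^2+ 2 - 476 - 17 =-108914 / 225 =-484.06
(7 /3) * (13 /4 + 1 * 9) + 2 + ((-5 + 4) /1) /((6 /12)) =343 /12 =28.58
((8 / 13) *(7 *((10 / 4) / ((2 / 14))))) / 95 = 196 / 247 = 0.79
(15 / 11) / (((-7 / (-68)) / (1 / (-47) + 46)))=2204220 / 3619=609.07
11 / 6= 1.83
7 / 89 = 0.08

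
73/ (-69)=-73/ 69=-1.06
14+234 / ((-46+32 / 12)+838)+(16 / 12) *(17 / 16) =56183 / 3576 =15.71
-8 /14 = -4 /7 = -0.57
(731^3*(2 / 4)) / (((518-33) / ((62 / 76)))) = 12109154621 / 36860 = 328517.49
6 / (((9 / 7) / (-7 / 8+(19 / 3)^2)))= 19775 / 108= 183.10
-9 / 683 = -0.01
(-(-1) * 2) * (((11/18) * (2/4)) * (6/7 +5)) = 451/126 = 3.58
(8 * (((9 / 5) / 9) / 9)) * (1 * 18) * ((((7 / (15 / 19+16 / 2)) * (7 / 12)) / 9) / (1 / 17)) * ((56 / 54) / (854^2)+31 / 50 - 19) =-2922587416042 / 56625712875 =-51.61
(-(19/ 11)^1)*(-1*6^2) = 684/ 11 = 62.18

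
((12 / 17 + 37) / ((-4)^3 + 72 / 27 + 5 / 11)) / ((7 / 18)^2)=-6853572 / 1673497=-4.10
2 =2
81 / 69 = 27 / 23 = 1.17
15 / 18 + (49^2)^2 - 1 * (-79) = 34589285 / 6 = 5764880.83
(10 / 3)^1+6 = 28 / 3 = 9.33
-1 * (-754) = 754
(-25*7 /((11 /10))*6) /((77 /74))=-111000 /121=-917.36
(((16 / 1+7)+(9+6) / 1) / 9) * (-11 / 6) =-7.74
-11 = -11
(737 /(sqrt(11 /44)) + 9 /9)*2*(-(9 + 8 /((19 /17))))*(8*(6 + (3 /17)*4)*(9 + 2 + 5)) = -40914070.59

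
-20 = -20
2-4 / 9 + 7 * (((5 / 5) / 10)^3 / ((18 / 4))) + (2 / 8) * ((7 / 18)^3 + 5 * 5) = 22808411 / 2916000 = 7.82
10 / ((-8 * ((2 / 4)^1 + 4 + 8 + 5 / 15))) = -15 / 154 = -0.10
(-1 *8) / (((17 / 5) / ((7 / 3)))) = -280 / 51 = -5.49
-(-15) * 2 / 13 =30 / 13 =2.31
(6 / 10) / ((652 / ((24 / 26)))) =9 / 10595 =0.00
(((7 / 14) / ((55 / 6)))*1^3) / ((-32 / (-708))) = 531 / 440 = 1.21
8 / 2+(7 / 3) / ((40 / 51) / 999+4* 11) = 9086065 / 2241796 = 4.05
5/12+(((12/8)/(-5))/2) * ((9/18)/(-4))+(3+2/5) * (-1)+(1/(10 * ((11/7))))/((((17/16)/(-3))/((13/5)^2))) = -9378157/2244000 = -4.18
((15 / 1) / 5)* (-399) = -1197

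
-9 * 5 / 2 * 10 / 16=-225 / 16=-14.06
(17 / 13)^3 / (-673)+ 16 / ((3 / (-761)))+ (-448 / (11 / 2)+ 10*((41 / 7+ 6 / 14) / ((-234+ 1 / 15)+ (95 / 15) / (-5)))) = -69293838454364 / 16736058339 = -4140.39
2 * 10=20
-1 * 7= -7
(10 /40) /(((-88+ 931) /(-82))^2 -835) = -1681 /4903891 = -0.00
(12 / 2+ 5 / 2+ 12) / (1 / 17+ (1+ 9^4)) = 697 / 223110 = 0.00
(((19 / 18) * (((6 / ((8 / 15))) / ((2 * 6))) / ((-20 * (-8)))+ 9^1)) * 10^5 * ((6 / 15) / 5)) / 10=730075 / 96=7604.95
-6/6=-1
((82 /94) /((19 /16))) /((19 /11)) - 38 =-637530 /16967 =-37.57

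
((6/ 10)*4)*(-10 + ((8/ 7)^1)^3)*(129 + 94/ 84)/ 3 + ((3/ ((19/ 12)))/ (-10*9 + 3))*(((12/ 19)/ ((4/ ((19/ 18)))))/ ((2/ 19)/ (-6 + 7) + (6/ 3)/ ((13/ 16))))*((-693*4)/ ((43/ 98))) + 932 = 157644556136/ 2847338697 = 55.37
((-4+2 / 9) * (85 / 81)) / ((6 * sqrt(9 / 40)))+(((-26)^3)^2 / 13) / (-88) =-2970344 / 11- 2890 * sqrt(10) / 6561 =-270032.67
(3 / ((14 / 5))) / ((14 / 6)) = 45 / 98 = 0.46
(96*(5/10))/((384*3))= 1/24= 0.04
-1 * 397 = -397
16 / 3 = 5.33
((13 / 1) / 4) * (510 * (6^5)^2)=100222686720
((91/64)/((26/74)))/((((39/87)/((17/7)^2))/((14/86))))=310097/35776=8.67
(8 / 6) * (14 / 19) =56 / 57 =0.98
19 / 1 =19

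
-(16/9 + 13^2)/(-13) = 1537/117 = 13.14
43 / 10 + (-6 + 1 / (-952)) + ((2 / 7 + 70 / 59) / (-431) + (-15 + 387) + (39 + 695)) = 133666184187 / 121042040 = 1104.30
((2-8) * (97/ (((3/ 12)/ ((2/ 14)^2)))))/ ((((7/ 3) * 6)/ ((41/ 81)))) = -15908/ 9261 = -1.72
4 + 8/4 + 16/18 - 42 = -316/9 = -35.11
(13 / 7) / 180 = 13 / 1260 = 0.01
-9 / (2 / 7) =-63 / 2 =-31.50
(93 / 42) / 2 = 31 / 28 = 1.11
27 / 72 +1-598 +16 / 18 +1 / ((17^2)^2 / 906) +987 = 391.27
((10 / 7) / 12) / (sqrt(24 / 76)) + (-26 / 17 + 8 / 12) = -44 / 51 + 5 * sqrt(114) / 252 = -0.65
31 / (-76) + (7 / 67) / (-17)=-35841 / 86564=-0.41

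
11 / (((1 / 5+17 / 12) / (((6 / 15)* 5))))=1320 / 97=13.61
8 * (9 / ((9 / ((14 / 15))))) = 112 / 15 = 7.47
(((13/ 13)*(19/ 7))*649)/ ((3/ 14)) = 24662/ 3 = 8220.67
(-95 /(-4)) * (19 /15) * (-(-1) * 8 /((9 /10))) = 7220 /27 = 267.41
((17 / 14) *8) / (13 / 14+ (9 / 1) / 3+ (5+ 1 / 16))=1088 / 1007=1.08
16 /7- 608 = -4240 /7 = -605.71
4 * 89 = 356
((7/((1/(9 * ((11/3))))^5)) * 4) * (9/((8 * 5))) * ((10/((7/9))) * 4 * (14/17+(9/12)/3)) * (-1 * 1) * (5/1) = -1157037894045/17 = -68061052590.88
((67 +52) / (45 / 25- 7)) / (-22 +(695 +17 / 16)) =-952 / 28041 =-0.03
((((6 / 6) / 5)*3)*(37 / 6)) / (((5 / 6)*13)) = 111 / 325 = 0.34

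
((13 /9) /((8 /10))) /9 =0.20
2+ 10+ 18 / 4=33 / 2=16.50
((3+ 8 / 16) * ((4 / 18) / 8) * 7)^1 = 49 / 72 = 0.68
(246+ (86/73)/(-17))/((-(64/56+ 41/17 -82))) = 427280/136291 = 3.14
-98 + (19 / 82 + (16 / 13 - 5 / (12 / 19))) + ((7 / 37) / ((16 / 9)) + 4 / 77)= -7601999063 / 72888816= -104.30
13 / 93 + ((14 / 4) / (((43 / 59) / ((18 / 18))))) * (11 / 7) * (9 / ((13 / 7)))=3817025 / 103974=36.71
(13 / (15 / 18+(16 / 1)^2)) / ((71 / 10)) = 780 / 109411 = 0.01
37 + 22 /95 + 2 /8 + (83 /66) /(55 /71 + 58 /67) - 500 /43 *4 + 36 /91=-7.87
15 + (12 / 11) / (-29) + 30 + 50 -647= -176100 / 319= -552.04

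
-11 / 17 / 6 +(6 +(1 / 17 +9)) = 1525 / 102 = 14.95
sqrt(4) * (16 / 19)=1.68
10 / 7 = 1.43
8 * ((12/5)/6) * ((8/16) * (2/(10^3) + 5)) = 5002/625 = 8.00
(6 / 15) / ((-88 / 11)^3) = -1 / 1280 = -0.00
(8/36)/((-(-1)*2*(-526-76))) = -1/5418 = -0.00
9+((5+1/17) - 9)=86/17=5.06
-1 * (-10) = 10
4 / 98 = 2 / 49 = 0.04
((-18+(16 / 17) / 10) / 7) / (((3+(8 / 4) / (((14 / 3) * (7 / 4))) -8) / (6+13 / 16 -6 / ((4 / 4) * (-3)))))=751107 / 158440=4.74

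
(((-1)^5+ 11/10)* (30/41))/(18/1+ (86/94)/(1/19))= 141/68183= 0.00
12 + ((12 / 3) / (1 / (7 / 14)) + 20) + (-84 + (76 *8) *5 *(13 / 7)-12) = 39086 / 7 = 5583.71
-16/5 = -3.20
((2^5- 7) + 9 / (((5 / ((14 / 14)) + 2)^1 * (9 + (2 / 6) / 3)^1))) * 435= 6277485 / 574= 10936.39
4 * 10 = 40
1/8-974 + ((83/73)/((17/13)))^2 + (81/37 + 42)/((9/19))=-1203249432833/1367591928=-879.83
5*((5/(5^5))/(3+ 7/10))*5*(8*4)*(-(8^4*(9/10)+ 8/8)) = -1179968/925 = -1275.64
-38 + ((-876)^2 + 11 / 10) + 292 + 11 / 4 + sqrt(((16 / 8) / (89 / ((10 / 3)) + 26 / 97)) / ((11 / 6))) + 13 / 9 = 2* sqrt(837349590) / 287749 + 138174353 / 180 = 767635.50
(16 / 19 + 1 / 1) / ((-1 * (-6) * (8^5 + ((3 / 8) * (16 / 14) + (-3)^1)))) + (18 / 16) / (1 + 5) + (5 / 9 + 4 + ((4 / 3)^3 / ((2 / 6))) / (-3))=2233382345 / 941285232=2.37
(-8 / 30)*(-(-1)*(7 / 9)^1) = -28 / 135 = -0.21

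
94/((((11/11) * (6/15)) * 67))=3.51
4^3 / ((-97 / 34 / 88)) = -1974.10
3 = 3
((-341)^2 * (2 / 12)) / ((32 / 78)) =1511653 / 32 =47239.16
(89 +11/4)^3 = 49430863/64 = 772357.23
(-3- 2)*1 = -5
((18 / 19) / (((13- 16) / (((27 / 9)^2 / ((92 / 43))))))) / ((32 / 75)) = -3.11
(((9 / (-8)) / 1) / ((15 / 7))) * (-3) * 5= 63 / 8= 7.88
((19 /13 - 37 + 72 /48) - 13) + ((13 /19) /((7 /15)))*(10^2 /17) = -2258203 /58786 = -38.41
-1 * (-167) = 167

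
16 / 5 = 3.20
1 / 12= 0.08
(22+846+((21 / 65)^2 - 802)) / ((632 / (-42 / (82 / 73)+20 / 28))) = -1469908533 / 383173700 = -3.84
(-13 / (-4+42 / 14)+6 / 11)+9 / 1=248 / 11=22.55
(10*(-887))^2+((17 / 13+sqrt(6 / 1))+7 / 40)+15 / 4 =sqrt(6)+40911990721 / 520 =78676907.68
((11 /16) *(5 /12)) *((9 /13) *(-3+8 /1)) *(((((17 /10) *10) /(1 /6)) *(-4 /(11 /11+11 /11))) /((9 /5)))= -23375 /208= -112.38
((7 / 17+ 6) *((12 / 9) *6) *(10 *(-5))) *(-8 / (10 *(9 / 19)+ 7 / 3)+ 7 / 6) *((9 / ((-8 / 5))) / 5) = 40875 / 403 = 101.43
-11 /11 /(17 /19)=-19 /17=-1.12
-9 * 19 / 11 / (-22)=0.71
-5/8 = -0.62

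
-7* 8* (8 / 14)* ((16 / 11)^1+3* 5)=-5792 / 11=-526.55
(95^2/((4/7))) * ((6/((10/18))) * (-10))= -1705725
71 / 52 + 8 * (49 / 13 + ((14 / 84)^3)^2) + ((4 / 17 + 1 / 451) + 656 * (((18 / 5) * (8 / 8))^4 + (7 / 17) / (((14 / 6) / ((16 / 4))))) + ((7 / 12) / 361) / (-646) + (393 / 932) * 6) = 16065448005967113176851 / 145152018906716250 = 110680.16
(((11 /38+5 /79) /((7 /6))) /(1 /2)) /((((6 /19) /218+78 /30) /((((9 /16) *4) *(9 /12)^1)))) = 46749555 /119173712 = 0.39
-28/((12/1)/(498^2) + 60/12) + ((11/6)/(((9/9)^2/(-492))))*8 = -7221.60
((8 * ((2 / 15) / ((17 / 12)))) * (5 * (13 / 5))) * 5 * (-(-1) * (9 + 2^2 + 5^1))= 14976 / 17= 880.94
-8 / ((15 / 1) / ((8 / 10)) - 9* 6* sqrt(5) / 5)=4000 / 6177 +768* sqrt(5) / 2059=1.48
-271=-271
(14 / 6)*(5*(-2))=-70 / 3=-23.33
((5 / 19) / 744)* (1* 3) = 0.00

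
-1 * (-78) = 78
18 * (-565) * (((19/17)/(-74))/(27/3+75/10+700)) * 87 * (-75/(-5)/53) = 252165150/47771921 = 5.28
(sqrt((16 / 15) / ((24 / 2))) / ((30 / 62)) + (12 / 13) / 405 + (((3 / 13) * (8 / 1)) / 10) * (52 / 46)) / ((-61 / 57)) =-1178 * sqrt(5) / 4575-161804 / 820755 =-0.77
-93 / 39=-31 / 13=-2.38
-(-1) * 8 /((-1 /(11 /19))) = -88 /19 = -4.63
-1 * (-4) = 4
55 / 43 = 1.28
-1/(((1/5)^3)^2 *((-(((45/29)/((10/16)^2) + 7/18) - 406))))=-40781250/1048277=-38.90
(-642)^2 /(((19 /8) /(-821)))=-2707093152 /19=-142478586.95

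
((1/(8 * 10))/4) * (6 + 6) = 3/80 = 0.04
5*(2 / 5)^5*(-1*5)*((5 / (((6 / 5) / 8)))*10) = -256 / 3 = -85.33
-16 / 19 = -0.84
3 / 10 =0.30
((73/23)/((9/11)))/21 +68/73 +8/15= 2617291/1586655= 1.65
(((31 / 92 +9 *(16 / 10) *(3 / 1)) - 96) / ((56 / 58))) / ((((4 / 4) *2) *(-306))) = 699857 / 7882560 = 0.09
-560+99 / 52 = -29021 / 52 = -558.10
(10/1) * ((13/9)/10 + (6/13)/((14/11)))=4153/819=5.07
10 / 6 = 1.67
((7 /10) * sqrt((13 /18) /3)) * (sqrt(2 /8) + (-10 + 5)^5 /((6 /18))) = -131243 * sqrt(78) /360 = -3219.74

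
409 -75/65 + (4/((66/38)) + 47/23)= 4067105/9867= 412.19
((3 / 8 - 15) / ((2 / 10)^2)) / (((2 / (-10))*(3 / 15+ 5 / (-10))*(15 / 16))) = -6500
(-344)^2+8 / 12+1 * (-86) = 354752 / 3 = 118250.67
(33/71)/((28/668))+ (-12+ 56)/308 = 5582/497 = 11.23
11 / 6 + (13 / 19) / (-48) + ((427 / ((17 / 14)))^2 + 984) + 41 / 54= 295665334987 / 2372112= 124642.23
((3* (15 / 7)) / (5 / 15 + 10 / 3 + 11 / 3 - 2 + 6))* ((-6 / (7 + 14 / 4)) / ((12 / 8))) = -180 / 833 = -0.22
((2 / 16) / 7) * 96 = 12 / 7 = 1.71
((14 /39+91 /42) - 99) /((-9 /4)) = 15050 /351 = 42.88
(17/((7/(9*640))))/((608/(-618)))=-1891080/133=-14218.65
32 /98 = 16 /49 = 0.33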